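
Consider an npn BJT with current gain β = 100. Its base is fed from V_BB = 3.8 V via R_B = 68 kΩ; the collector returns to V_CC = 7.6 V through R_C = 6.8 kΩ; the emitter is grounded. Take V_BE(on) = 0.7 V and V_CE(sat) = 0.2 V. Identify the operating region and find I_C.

Assume active: I_B = (3.8 − 0.7)/68 = 0.0456 mA, giving I_C = β·I_B = 4.56 mA.
But then V_CE = 7.6 − 4.56×6.8 = -23.4 V < V_CE(sat) = 0.2 V — impossible in the active region.
So the transistor is saturated. With V_CE = 0.2 V, I_C = (V_CC − 0.2)/R_C = 7.4/6.8 = 1.09 mA.
Check: β·I_B = 4.56 mA > I_C = 1.09 mA, confirming saturation.

saturation; I_C ≈ 1.1 mA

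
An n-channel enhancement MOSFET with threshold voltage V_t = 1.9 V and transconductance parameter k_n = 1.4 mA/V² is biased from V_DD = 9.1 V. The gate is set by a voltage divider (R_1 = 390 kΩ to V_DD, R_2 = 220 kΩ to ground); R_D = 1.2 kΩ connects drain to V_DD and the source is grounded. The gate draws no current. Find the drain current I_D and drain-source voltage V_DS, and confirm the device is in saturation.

I_D ≈ 1.3 mA, V_DS ≈ 7.5 V

V_G = V_DD·R_2/(R_1+R_2) = 9.1×220/610 = 3.28 V. With the source grounded, V_GS = V_G = 3.28 V.
Assume saturation: I_D = (k_n/2)(V_GS − V_t)² = (1.4/2)×(3.28 − 1.9)² = 0.7×1.38² = 1.34 mA.
V_DS = V_DD − I_D·R_D = 9.1 − 1.34×1.2 = 7.5 V.
Saturation requires V_DS ≥ V_GS − V_t = 1.38 V; 7.5 ≥ 1.38 ✓.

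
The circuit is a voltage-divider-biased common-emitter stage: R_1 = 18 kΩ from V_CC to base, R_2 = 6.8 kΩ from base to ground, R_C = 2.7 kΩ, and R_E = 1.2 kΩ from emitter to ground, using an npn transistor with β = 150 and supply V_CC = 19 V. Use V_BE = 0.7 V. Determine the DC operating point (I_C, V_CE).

Thevenize the base divider: V_Th = V_CC·R_2/(R_1+R_2) = 19×6.8/24.8 = 5.21 V, R_Th = R_1‖R_2 = 4.94 kΩ.
Base-emitter loop: V_Th = I_B·R_Th + V_BE + (β+1)I_B·R_E, so I_B = (5.21 − 0.7) / (4.94 + 151×1.2) = 0.0242 mA.
I_C = β·I_B = 150×0.0242 = 3.63 mA, and I_E = (β+1)I_B = 3.66 mA.
V_CE = V_CC − I_C·R_C − I_E·R_E = 19 − 3.63×2.7 − 3.66×1.2 = 4.8 V.
V_CE = 4.8 V > 0.2 V confirms active-region operation.

I_C ≈ 3.6 mA, V_CE ≈ 4.8 V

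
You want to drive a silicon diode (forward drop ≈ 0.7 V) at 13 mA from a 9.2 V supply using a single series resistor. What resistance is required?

R ≈ 0.65 kΩ

The resistor drops V_S − V_D = 9.2 − 0.7 = 8.5 V at 13 mA.
R = 8.5 V / 13 mA = 0.654 kΩ.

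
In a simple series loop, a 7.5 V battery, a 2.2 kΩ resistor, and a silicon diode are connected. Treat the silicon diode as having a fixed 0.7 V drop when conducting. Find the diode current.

I ≈ 3.1 mA

KVL around the loop: 7.5 = V_D + I·R = 0.7 + I × 2.2 kΩ.
So I = (7.5 − 0.7) / 2.2 kΩ = 6.8 / 2.2 = 3.09 mA.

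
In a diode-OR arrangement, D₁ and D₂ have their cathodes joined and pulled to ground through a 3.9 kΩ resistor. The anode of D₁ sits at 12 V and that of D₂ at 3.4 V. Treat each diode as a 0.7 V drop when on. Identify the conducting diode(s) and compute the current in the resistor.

Only D₁ conducts; I_R ≈ 2.9 mA

Assume both conduct. Then node N would need to be at both 12−0.7 = 11.3 V and 3.4−0.7 = 2.7 V, which is impossible.
Assume only D₁ conducts: V_N = 12 − 0.7 = 11.3 V, so I_R = 11.3/3.9 = 2.9 mA.
Check D₂: its anode-to-cathode voltage is 3.4 − 11.3 = -7.9 V < 0.7 V, so it is off. The assumption is consistent.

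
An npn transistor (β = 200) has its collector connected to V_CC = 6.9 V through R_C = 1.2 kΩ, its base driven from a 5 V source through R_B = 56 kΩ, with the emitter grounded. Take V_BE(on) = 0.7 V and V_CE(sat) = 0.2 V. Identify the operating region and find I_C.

saturation; I_C ≈ 5.6 mA

Assume active: I_B = (5 − 0.7)/56 = 0.0768 mA, giving I_C = β·I_B = 15.4 mA.
But then V_CE = 6.9 − 15.4×1.2 = -11.5 V < V_CE(sat) = 0.2 V — impossible in the active region.
So the transistor is saturated. With V_CE = 0.2 V, I_C = (V_CC − 0.2)/R_C = 6.7/1.2 = 5.58 mA.
Check: β·I_B = 15.4 mA > I_C = 5.58 mA, confirming saturation.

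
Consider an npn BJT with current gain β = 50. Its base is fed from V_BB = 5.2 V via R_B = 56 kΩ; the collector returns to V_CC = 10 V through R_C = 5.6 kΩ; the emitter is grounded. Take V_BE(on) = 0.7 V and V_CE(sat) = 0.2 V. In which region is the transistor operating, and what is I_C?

saturation; I_C ≈ 1.8 mA

Assume active: I_B = (5.2 − 0.7)/56 = 0.0804 mA, giving I_C = β·I_B = 4.02 mA.
But then V_CE = 10 − 4.02×5.6 = -12.5 V < V_CE(sat) = 0.2 V — impossible in the active region.
So the transistor is saturated. With V_CE = 0.2 V, I_C = (V_CC − 0.2)/R_C = 9.8/5.6 = 1.75 mA.
Check: β·I_B = 4.02 mA > I_C = 1.75 mA, confirming saturation.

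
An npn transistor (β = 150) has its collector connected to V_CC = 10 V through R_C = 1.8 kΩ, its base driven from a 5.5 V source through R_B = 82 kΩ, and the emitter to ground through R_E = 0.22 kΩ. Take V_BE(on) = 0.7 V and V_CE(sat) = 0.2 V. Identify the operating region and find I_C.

saturation; I_C ≈ 4.8 mA

Assume active: I_B = (5.5 − 0.7)/(82 + 151×0.22) = 0.0417 mA, I_C = β·I_B = 6.25 mA.
Then V_CE = 10 − 6.25×1.8 − 6.29×0.22 = -2.63 V < 0.2 V — the active assumption fails.
Re-solve with V_CE = 0.2 V. KCL at the emitter: V_E/R_E = (V_BB−0.7−V_E)/R_B + (V_CC−0.2−V_E)/R_C, giving V_E = 1.08 V.
I_C = (V_CC − 0.2 − V_E)/R_C = (9.8 − 1.08)/1.8 = 4.85 mA.
Check: I_B = (4.8 − 1.08)/82 = 0.0454 mA, and β·I_B = 6.81 mA > I_C, confirming saturation.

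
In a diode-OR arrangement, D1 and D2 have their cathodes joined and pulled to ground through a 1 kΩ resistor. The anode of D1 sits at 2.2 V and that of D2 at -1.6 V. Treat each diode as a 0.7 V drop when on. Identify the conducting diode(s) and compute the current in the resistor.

Assume both conduct. Then node N would need to be at both 2.2−0.7 = 1.5 V and -1.6−0.7 = -2.3 V, which is impossible.
Assume only D1 conducts: V_N = 2.2 − 0.7 = 1.5 V, so I_R = 1.5/1 = 1.5 mA.
Check D2: its anode-to-cathode voltage is -1.6 − 1.5 = -3.1 V < 0.7 V, so it is off. The assumption is consistent.

Only D1 conducts; I_R ≈ 1.5 mA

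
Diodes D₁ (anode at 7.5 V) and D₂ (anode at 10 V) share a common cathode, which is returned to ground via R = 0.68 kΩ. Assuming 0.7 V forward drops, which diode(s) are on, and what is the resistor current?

Assume both conduct. Then node N would need to be at both 7.5−0.7 = 6.8 V and 10−0.7 = 9.3 V, which is impossible.
Assume only D₂ conducts: V_N = 10 − 0.7 = 9.3 V, so I_R = 9.3/0.68 = 13.7 mA.
Check D₁: its anode-to-cathode voltage is 7.5 − 9.3 = -1.8 V < 0.7 V, so it is off. The assumption is consistent.

Only D₂ conducts; I_R ≈ 14 mA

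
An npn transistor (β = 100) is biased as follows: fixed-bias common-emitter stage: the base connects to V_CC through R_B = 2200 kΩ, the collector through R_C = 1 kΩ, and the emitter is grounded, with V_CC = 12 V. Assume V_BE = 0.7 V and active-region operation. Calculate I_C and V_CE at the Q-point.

Base loop: V_CC = I_B·R_B + V_BE, so I_B = (12 − 0.7)/2200 kΩ = 0.00514 mA.
In the active region I_C = β·I_B = 100 × 0.00514 = 0.514 mA.
Collector loop: V_CE = V_CC − I_C·R_C = 12 − 0.514×1 = 11.5 V.
Since V_CE = 11.5 V > V_CE(sat) ≈ 0.2 V, the transistor is in the active region as assumed.

I_C ≈ 0.51 mA, V_CE ≈ 11 V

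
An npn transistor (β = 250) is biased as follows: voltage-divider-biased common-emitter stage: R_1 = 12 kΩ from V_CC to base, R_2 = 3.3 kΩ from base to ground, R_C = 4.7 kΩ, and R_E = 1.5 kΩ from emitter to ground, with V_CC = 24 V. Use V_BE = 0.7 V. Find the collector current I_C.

I_C ≈ 3 mA

Thevenize the base divider: V_Th = V_CC·R_2/(R_1+R_2) = 24×3.3/15.3 = 5.18 V, R_Th = R_1‖R_2 = 2.59 kΩ.
Base-emitter loop: V_Th = I_B·R_Th + V_BE + (β+1)I_B·R_E, so I_B = (5.18 − 0.7) / (2.59 + 251×1.5) = 0.0118 mA.
I_C = β·I_B = 250×0.0118 = 2.95 mA, and I_E = (β+1)I_B = 2.96 mA.
V_CE = V_CC − I_C·R_C − I_E·R_E = 24 − 2.95×4.7 − 2.96×1.5 = 5.68 V.
V_CE = 5.68 V > 0.2 V confirms active-region operation.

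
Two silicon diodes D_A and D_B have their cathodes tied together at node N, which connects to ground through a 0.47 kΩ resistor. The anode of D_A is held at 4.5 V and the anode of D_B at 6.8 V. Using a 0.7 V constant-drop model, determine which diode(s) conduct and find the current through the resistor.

Only D_B conducts; I_R ≈ 13 mA

Assume both conduct. Then node N would need to be at both 4.5−0.7 = 3.8 V and 6.8−0.7 = 6.1 V, which is impossible.
Assume only D_B conducts: V_N = 6.8 − 0.7 = 6.1 V, so I_R = 6.1/0.47 = 13 mA.
Check D_A: its anode-to-cathode voltage is 4.5 − 6.1 = -1.6 V < 0.7 V, so it is off. The assumption is consistent.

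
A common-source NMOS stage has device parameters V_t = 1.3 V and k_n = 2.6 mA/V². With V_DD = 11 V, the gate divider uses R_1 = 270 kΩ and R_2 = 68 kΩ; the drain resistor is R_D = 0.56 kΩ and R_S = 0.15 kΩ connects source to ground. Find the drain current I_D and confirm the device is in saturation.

I_D ≈ 0.81 mA

V_G = V_DD·R_2/(R_1+R_2) = 11×68/338 = 2.21 V.
Assume saturation: I_D = (k_n/2)(V_GS − V_t)² with V_GS = V_G − I_D·R_S = 2.21 − 0.15·I_D.
Substituting gives 0.0292·I_D² − 1.36·I_D + 1.08 = 0, with roots I_D = 0.813 or 45.5 mA.
The root I_D = 45.5 mA gives V_GS = -4.62 V ≤ V_t, so take I_D = 0.813 mA.
Then V_GS = 2.09 V and V_DS = V_DD − I_D(R_D+R_S) = 11 − 0.813×0.71 = 10.4 V.
Saturation requires V_DS ≥ V_GS − V_t = 0.791 V; 10.4 ≥ 0.791 ✓.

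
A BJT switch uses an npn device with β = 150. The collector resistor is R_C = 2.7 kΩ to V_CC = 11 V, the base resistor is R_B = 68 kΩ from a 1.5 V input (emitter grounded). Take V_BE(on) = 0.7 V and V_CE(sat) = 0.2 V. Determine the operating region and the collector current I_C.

Assume active. Base-emitter loop: I_B = (V_BB − V_BE)/R_B = (1.5 − 0.7)/68 = 0.0118 mA.
I_C = β·I_B = 150×0.0118 = 1.76 mA.
V_CE = V_CC − I_C·R_C = 11 − 1.76×2.7 = 6.24 V > V_CE(sat), so the active-region assumption holds.

active; I_C ≈ 1.8 mA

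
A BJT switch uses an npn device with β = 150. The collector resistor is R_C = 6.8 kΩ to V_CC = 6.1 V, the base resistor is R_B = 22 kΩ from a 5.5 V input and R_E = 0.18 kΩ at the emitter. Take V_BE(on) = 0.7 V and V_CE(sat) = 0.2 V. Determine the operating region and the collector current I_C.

Assume active: I_B = (5.5 − 0.7)/(22 + 151×0.18) = 0.0976 mA, I_C = β·I_B = 14.6 mA.
Then V_CE = 6.1 − 14.6×6.8 − 14.7×0.18 = -96.1 V < 0.2 V — the active assumption fails.
Re-solve with V_CE = 0.2 V. KCL at the emitter: V_E/R_E = (V_BB−0.7−V_E)/R_B + (V_CC−0.2−V_E)/R_C, giving V_E = 0.189 V.
I_C = (V_CC − 0.2 − V_E)/R_C = (5.9 − 0.189)/6.8 = 0.84 mA.
Check: I_B = (4.8 − 0.189)/22 = 0.21 mA, and β·I_B = 31.4 mA > I_C, confirming saturation.

saturation; I_C ≈ 0.84 mA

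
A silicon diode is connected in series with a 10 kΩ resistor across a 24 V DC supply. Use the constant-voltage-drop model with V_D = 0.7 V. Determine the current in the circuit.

I ≈ 2.3 mA

KVL around the loop: 24 = V_D + I·R = 0.7 + I × 10 kΩ.
So I = (24 − 0.7) / 10 kΩ = 23.3 / 10 = 2.33 mA.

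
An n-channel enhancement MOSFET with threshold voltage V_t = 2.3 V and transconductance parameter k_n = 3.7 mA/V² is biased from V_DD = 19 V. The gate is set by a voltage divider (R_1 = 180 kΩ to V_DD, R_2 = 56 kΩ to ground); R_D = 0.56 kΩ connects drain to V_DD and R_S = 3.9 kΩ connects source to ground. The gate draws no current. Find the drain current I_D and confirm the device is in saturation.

I_D ≈ 0.44 mA

V_G = V_DD·R_2/(R_1+R_2) = 19×56/236 = 4.51 V.
Assume saturation: I_D = (k_n/2)(V_GS − V_t)² with V_GS = V_G − I_D·R_S = 4.51 − 3.9·I_D.
Substituting gives 28.1·I_D² − 32.9·I_D + 9.02 = 0, with roots I_D = 0.441 or 0.727 mA.
The root I_D = 0.727 mA gives V_GS = 1.67 V ≤ V_t, so take I_D = 0.441 mA.
Then V_GS = 2.79 V and V_DS = V_DD − I_D(R_D+R_S) = 19 − 0.441×4.46 = 17 V.
Saturation requires V_DS ≥ V_GS − V_t = 0.488 V; 17 ≥ 0.488 ✓.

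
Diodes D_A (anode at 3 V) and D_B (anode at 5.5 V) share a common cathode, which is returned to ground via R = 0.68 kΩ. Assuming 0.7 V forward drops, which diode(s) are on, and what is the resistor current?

Only D_B conducts; I_R ≈ 7.1 mA

Assume both conduct. Then node N would need to be at both 3−0.7 = 2.3 V and 5.5−0.7 = 4.8 V, which is impossible.
Assume only D_B conducts: V_N = 5.5 − 0.7 = 4.8 V, so I_R = 4.8/0.68 = 7.06 mA.
Check D_A: its anode-to-cathode voltage is 3 − 4.8 = -1.8 V < 0.7 V, so it is off. The assumption is consistent.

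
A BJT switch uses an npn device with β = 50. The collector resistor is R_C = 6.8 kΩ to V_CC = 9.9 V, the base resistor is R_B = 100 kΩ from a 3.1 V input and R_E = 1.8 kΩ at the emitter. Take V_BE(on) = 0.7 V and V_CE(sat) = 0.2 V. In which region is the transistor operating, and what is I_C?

active; I_C ≈ 0.63 mA

Assume active. Base-emitter loop: I_B = (V_BB − V_BE)/(R_B + (β+1)R_E) = (3.1 − 0.7)/(100 + 51×1.8) = 0.0125 mA.
I_C = β·I_B = 50×0.0125 = 0.626 mA.
V_CE = V_CC − I_C·R_C − I_E·R_E = 9.9 − 0.626×6.8 − 0.638×1.8 = 4.5 V > V_CE(sat), so the active-region assumption holds.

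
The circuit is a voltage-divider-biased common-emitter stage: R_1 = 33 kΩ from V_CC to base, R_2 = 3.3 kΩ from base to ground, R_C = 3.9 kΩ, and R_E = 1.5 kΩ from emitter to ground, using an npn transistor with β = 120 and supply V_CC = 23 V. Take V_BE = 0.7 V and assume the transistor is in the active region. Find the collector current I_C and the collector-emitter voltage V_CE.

I_C ≈ 0.9 mA, V_CE ≈ 18 V

Thevenize the base divider: V_Th = V_CC·R_2/(R_1+R_2) = 23×3.3/36.3 = 2.09 V, R_Th = R_1‖R_2 = 3 kΩ.
Base-emitter loop: V_Th = I_B·R_Th + V_BE + (β+1)I_B·R_E, so I_B = (2.09 − 0.7) / (3 + 121×1.5) = 0.00754 mA.
I_C = β·I_B = 120×0.00754 = 0.905 mA, and I_E = (β+1)I_B = 0.912 mA.
V_CE = V_CC − I_C·R_C − I_E·R_E = 23 − 0.905×3.9 − 0.912×1.5 = 18.1 V.
V_CE = 18.1 V > 0.2 V confirms active-region operation.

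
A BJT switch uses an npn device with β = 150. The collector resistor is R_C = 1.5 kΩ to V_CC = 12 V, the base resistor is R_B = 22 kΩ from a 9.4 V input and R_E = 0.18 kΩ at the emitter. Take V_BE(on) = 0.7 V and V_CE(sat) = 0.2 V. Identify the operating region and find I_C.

saturation; I_C ≈ 7 mA

Assume active: I_B = (9.4 − 0.7)/(22 + 151×0.18) = 0.177 mA, I_C = β·I_B = 26.5 mA.
Then V_CE = 12 − 26.5×1.5 − 26.7×0.18 = -32.6 V < 0.2 V — the active assumption fails.
Re-solve with V_CE = 0.2 V. KCL at the emitter: V_E/R_E = (V_BB−0.7−V_E)/R_B + (V_CC−0.2−V_E)/R_C, giving V_E = 1.32 V.
I_C = (V_CC − 0.2 − V_E)/R_C = (11.8 − 1.32)/1.5 = 6.99 mA.
Check: I_B = (8.7 − 1.32)/22 = 0.336 mA, and β·I_B = 50.3 mA > I_C, confirming saturation.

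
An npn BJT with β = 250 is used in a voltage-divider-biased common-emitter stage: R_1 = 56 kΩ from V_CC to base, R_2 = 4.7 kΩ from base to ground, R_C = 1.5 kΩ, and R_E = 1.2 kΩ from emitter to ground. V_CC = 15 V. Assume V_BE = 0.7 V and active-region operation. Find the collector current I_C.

I_C ≈ 0.38 mA

Thevenize the base divider: V_Th = V_CC·R_2/(R_1+R_2) = 15×4.7/60.7 = 1.16 V, R_Th = R_1‖R_2 = 4.34 kΩ.
Base-emitter loop: V_Th = I_B·R_Th + V_BE + (β+1)I_B·R_E, so I_B = (1.16 − 0.7) / (4.34 + 251×1.2) = 0.00151 mA.
I_C = β·I_B = 250×0.00151 = 0.378 mA, and I_E = (β+1)I_B = 0.379 mA.
V_CE = V_CC − I_C·R_C − I_E·R_E = 15 − 0.378×1.5 − 0.379×1.2 = 14 V.
V_CE = 14 V > 0.2 V confirms active-region operation.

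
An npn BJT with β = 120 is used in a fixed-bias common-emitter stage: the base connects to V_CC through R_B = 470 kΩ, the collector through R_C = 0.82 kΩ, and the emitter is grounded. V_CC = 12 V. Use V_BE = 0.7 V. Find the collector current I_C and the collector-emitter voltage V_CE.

I_C ≈ 2.9 mA, V_CE ≈ 9.6 V

Base loop: V_CC = I_B·R_B + V_BE, so I_B = (12 − 0.7)/470 kΩ = 0.024 mA.
In the active region I_C = β·I_B = 120 × 0.024 = 2.89 mA.
Collector loop: V_CE = V_CC − I_C·R_C = 12 − 2.89×0.82 = 9.63 V.
Since V_CE = 9.63 V > V_CE(sat) ≈ 0.2 V, the transistor is in the active region as assumed.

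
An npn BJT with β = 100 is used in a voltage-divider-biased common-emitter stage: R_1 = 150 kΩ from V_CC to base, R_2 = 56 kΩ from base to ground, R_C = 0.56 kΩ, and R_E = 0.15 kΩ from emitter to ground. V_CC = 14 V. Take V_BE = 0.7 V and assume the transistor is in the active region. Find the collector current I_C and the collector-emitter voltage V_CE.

I_C ≈ 5.6 mA, V_CE ≈ 10 V

Thevenize the base divider: V_Th = V_CC·R_2/(R_1+R_2) = 14×56/206 = 3.81 V, R_Th = R_1‖R_2 = 40.8 kΩ.
Base-emitter loop: V_Th = I_B·R_Th + V_BE + (β+1)I_B·R_E, so I_B = (3.81 − 0.7) / (40.8 + 101×0.15) = 0.0555 mA.
I_C = β·I_B = 100×0.0555 = 5.55 mA, and I_E = (β+1)I_B = 5.61 mA.
V_CE = V_CC − I_C·R_C − I_E·R_E = 14 − 5.55×0.56 − 5.61×0.15 = 10 V.
V_CE = 10 V > 0.2 V confirms active-region operation.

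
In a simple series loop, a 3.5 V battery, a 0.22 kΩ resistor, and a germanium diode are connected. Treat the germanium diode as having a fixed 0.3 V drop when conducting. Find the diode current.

KVL around the loop: 3.5 = V_D + I·R = 0.3 + I × 0.22 kΩ.
So I = (3.5 − 0.3) / 0.22 kΩ = 3.2 / 0.22 = 14.5 mA.

I ≈ 15 mA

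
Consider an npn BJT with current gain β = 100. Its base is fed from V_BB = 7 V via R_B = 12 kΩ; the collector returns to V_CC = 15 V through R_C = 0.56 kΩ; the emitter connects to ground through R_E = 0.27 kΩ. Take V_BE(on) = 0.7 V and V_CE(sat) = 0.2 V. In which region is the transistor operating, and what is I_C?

Assume active. Base-emitter loop: I_B = (V_BB − V_BE)/(R_B + (β+1)R_E) = (7 − 0.7)/(12 + 101×0.27) = 0.16 mA.
I_C = β·I_B = 100×0.16 = 16 mA.
V_CE = V_CC − I_C·R_C − I_E·R_E = 15 − 16×0.56 − 16.2×0.27 = 1.64 V > V_CE(sat), so the active-region assumption holds.

active; I_C ≈ 16 mA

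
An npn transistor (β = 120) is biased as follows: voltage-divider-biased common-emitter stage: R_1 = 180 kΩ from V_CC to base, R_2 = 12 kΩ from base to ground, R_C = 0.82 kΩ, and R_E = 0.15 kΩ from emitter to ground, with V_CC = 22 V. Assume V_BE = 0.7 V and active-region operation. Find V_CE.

V_CE ≈ 19 V

Thevenize the base divider: V_Th = V_CC·R_2/(R_1+R_2) = 22×12/192 = 1.38 V, R_Th = R_1‖R_2 = 11.2 kΩ.
Base-emitter loop: V_Th = I_B·R_Th + V_BE + (β+1)I_B·R_E, so I_B = (1.38 − 0.7) / (11.2 + 121×0.15) = 0.023 mA.
I_C = β·I_B = 120×0.023 = 2.76 mA, and I_E = (β+1)I_B = 2.78 mA.
V_CE = V_CC − I_C·R_C − I_E·R_E = 22 − 2.76×0.82 − 2.78×0.15 = 19.3 V.
V_CE = 19.3 V > 0.2 V confirms active-region operation.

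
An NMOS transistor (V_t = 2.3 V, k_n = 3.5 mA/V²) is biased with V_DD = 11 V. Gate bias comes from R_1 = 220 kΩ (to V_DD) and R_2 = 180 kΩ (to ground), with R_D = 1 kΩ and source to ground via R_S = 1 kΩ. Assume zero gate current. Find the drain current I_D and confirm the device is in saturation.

I_D ≈ 1.7 mA

V_G = V_DD·R_2/(R_1+R_2) = 11×180/400 = 4.95 V.
Assume saturation: I_D = (k_n/2)(V_GS − V_t)² with V_GS = V_G − I_D·R_S = 4.95 − 1·I_D.
Substituting gives 1.75·I_D² − 10.3·I_D + 12.3 = 0, with roots I_D = 1.67 or 4.2 mA.
The root I_D = 4.2 mA gives V_GS = 0.751 V ≤ V_t, so take I_D = 1.67 mA.
Then V_GS = 3.28 V and V_DS = V_DD − I_D(R_D+R_S) = 11 − 1.67×2 = 7.66 V.
Saturation requires V_DS ≥ V_GS − V_t = 0.978 V; 7.66 ≥ 0.978 ✓.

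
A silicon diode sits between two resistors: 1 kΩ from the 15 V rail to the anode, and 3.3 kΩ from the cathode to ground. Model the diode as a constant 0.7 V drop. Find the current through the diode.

I ≈ 3.3 mA

The two resistors are in series with the diode, so KVL gives 15 = I·1 + 0.7 + I·3.3.
I = (15 − 0.7) / (1 + 3.3) kΩ = 14.3 / 4.3 = 3.33 mA.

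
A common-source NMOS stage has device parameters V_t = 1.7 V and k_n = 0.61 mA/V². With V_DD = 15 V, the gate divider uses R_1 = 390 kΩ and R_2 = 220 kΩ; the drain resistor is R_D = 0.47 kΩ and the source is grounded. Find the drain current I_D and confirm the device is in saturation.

V_G = V_DD·R_2/(R_1+R_2) = 15×220/610 = 5.41 V. With the source grounded, V_GS = V_G = 5.41 V.
Assume saturation: I_D = (k_n/2)(V_GS − V_t)² = (0.61/2)×(5.41 − 1.7)² = 0.305×3.71² = 4.2 mA.
V_DS = V_DD − I_D·R_D = 15 − 4.2×0.47 = 13 V.
Saturation requires V_DS ≥ V_GS − V_t = 3.71 V; 13 ≥ 3.71 ✓.

I_D ≈ 4.2 mA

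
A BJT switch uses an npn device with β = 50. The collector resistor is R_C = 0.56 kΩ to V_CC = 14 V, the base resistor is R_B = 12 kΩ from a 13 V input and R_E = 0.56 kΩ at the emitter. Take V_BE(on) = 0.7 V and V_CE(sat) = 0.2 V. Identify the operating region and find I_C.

saturation; I_C ≈ 12 mA

Assume active: I_B = (13 − 0.7)/(12 + 51×0.56) = 0.303 mA, I_C = β·I_B = 15.2 mA.
Then V_CE = 14 − 15.2×0.56 − 15.5×0.56 = -3.15 V < 0.2 V — the active assumption fails.
Re-solve with V_CE = 0.2 V. KCL at the emitter: V_E/R_E = (V_BB−0.7−V_E)/R_B + (V_CC−0.2−V_E)/R_C, giving V_E = 7.02 V.
I_C = (V_CC − 0.2 − V_E)/R_C = (13.8 − 7.02)/0.56 = 12.1 mA.
Check: I_B = (12.3 − 7.02)/12 = 0.44 mA, and β·I_B = 22 mA > I_C, confirming saturation.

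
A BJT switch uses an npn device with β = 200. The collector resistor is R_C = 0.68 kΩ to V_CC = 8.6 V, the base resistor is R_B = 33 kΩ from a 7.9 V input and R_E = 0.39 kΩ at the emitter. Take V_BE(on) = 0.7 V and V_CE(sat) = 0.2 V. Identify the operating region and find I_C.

Assume active: I_B = (7.9 − 0.7)/(33 + 201×0.39) = 0.0646 mA, I_C = β·I_B = 12.9 mA.
Then V_CE = 8.6 − 12.9×0.68 − 13×0.39 = -5.26 V < 0.2 V — the active assumption fails.
Re-solve with V_CE = 0.2 V. KCL at the emitter: V_E/R_E = (V_BB−0.7−V_E)/R_B + (V_CC−0.2−V_E)/R_C, giving V_E = 3.09 V.
I_C = (V_CC − 0.2 − V_E)/R_C = (8.4 − 3.09)/0.68 = 7.81 mA.
Check: I_B = (7.2 − 3.09)/33 = 0.124 mA, and β·I_B = 24.9 mA > I_C, confirming saturation.

saturation; I_C ≈ 7.8 mA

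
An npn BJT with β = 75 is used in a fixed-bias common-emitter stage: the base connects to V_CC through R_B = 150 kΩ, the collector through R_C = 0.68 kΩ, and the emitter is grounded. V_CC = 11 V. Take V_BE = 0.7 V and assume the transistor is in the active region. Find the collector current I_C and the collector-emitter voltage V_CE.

I_C ≈ 5.2 mA, V_CE ≈ 7.5 V

Base loop: V_CC = I_B·R_B + V_BE, so I_B = (11 − 0.7)/150 kΩ = 0.0687 mA.
In the active region I_C = β·I_B = 75 × 0.0687 = 5.15 mA.
Collector loop: V_CE = V_CC − I_C·R_C = 11 − 5.15×0.68 = 7.5 V.
Since V_CE = 7.5 V > V_CE(sat) ≈ 0.2 V, the transistor is in the active region as assumed.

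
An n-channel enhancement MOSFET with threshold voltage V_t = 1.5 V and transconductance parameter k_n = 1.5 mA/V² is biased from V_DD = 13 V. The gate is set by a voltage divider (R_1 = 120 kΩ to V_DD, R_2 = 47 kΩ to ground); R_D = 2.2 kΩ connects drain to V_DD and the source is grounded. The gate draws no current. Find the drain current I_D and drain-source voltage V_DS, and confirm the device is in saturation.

I_D ≈ 3.5 mA, V_DS ≈ 5.3 V

V_G = V_DD·R_2/(R_1+R_2) = 13×47/167 = 3.66 V. With the source grounded, V_GS = V_G = 3.66 V.
Assume saturation: I_D = (k_n/2)(V_GS − V_t)² = (1.5/2)×(3.66 − 1.5)² = 0.75×2.16² = 3.49 mA.
V_DS = V_DD − I_D·R_D = 13 − 3.49×2.2 = 5.31 V.
Saturation requires V_DS ≥ V_GS − V_t = 2.16 V; 5.31 ≥ 2.16 ✓.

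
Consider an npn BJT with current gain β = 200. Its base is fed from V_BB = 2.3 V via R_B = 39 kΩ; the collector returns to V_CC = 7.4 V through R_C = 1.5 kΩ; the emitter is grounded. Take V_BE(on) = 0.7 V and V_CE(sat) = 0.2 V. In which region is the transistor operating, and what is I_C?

saturation; I_C ≈ 4.8 mA

Assume active: I_B = (2.3 − 0.7)/39 = 0.041 mA, giving I_C = β·I_B = 8.21 mA.
But then V_CE = 7.4 − 8.21×1.5 = -4.91 V < V_CE(sat) = 0.2 V — impossible in the active region.
So the transistor is saturated. With V_CE = 0.2 V, I_C = (V_CC − 0.2)/R_C = 7.2/1.5 = 4.8 mA.
Check: β·I_B = 8.21 mA > I_C = 4.8 mA, confirming saturation.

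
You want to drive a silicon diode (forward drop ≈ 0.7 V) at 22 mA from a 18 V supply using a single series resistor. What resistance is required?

The resistor drops V_S − V_D = 18 − 0.7 = 17.3 V at 22 mA.
R = 17.3 V / 22 mA = 0.786 kΩ.

R ≈ 0.79 kΩ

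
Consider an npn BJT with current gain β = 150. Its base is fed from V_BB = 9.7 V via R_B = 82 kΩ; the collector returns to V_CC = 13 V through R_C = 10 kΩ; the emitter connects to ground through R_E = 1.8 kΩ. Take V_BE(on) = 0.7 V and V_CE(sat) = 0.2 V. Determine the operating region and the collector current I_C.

Assume active: I_B = (9.7 − 0.7)/(82 + 151×1.8) = 0.0254 mA, I_C = β·I_B = 3.82 mA.
Then V_CE = 13 − 3.82×10 − 3.84×1.8 = -32.1 V < 0.2 V — the active assumption fails.
Re-solve with V_CE = 0.2 V. KCL at the emitter: V_E/R_E = (V_BB−0.7−V_E)/R_B + (V_CC−0.2−V_E)/R_C, giving V_E = 2.08 V.
I_C = (V_CC − 0.2 − V_E)/R_C = (12.8 − 2.08)/10 = 1.07 mA.
Check: I_B = (9 − 2.08)/82 = 0.0844 mA, and β·I_B = 12.7 mA > I_C, confirming saturation.

saturation; I_C ≈ 1.1 mA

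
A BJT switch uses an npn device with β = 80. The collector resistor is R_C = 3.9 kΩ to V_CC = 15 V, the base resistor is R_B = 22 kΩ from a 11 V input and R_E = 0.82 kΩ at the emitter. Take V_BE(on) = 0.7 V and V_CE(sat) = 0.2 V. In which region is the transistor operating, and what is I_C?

Assume active: I_B = (11 − 0.7)/(22 + 81×0.82) = 0.116 mA, I_C = β·I_B = 9.32 mA.
Then V_CE = 15 − 9.32×3.9 − 9.44×0.82 = -29.1 V < 0.2 V — the active assumption fails.
Re-solve with V_CE = 0.2 V. KCL at the emitter: V_E/R_E = (V_BB−0.7−V_E)/R_B + (V_CC−0.2−V_E)/R_C, giving V_E = 2.8 V.
I_C = (V_CC − 0.2 − V_E)/R_C = (14.8 − 2.8)/3.9 = 3.08 mA.
Check: I_B = (10.3 − 2.8)/22 = 0.341 mA, and β·I_B = 27.3 mA > I_C, confirming saturation.

saturation; I_C ≈ 3.1 mA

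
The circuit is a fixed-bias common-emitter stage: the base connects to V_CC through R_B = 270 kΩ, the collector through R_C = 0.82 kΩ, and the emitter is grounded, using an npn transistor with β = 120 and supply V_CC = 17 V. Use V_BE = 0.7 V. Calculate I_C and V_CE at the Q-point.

Base loop: V_CC = I_B·R_B + V_BE, so I_B = (17 − 0.7)/270 kΩ = 0.0604 mA.
In the active region I_C = β·I_B = 120 × 0.0604 = 7.24 mA.
Collector loop: V_CE = V_CC − I_C·R_C = 17 − 7.24×0.82 = 11.1 V.
Since V_CE = 11.1 V > V_CE(sat) ≈ 0.2 V, the transistor is in the active region as assumed.

I_C ≈ 7.2 mA, V_CE ≈ 11 V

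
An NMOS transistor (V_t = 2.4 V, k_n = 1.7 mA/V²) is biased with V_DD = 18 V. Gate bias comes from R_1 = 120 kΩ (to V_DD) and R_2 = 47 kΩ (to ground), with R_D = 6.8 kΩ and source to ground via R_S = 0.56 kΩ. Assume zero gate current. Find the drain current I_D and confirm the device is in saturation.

V_G = V_DD·R_2/(R_1+R_2) = 18×47/167 = 5.07 V.
Assume saturation: I_D = (k_n/2)(V_GS − V_t)² with V_GS = V_G − I_D·R_S = 5.07 − 0.56·I_D.
Substituting gives 0.267·I_D² − 3.54·I_D + 6.04 = 0, with roots I_D = 2.01 or 11.3 mA.
The root I_D = 11.3 mA gives V_GS = -1.24 V ≤ V_t, so take I_D = 2.01 mA.
Then V_GS = 3.94 V and V_DS = V_DD − I_D(R_D+R_S) = 18 − 2.01×7.36 = 3.19 V.
Saturation requires V_DS ≥ V_GS − V_t = 1.54 V; 3.19 ≥ 1.54 ✓.

I_D ≈ 2 mA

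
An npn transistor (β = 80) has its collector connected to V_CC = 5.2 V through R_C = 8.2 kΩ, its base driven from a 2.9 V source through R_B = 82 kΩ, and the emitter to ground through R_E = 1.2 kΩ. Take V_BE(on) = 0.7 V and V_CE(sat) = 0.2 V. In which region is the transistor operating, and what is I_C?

Assume active: I_B = (2.9 − 0.7)/(82 + 81×1.2) = 0.0123 mA, I_C = β·I_B = 0.982 mA.
Then V_CE = 5.2 − 0.982×8.2 − 0.994×1.2 = -4.05 V < 0.2 V — the active assumption fails.
Re-solve with V_CE = 0.2 V. KCL at the emitter: V_E/R_E = (V_BB−0.7−V_E)/R_B + (V_CC−0.2−V_E)/R_C, giving V_E = 0.658 V.
I_C = (V_CC − 0.2 − V_E)/R_C = (5 − 0.658)/8.2 = 0.53 mA.
Check: I_B = (2.2 − 0.658)/82 = 0.0188 mA, and β·I_B = 1.5 mA > I_C, confirming saturation.

saturation; I_C ≈ 0.53 mA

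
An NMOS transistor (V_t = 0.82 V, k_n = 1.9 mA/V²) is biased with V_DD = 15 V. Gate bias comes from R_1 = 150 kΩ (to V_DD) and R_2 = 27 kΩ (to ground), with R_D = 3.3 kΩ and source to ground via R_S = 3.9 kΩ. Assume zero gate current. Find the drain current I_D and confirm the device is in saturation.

I_D ≈ 0.25 mA

V_G = V_DD·R_2/(R_1+R_2) = 15×27/177 = 2.29 V.
Assume saturation: I_D = (k_n/2)(V_GS − V_t)² with V_GS = V_G − I_D·R_S = 2.29 − 3.9·I_D.
Substituting gives 14.4·I_D² − 11.9·I_D + 2.05 = 0, with roots I_D = 0.246 or 0.576 mA.
The root I_D = 0.576 mA gives V_GS = 0.0413 V ≤ V_t, so take I_D = 0.246 mA.
Then V_GS = 1.33 V and V_DS = V_DD − I_D(R_D+R_S) = 15 − 0.246×7.2 = 13.2 V.
Saturation requires V_DS ≥ V_GS − V_t = 0.509 V; 13.2 ≥ 0.509 ✓.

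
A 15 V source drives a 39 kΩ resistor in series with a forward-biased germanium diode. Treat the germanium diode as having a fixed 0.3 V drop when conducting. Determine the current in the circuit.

KVL around the loop: 15 = V_D + I·R = 0.3 + I × 39 kΩ.
So I = (15 − 0.3) / 39 kΩ = 14.7 / 39 = 0.377 mA.

I ≈ 0.38 mA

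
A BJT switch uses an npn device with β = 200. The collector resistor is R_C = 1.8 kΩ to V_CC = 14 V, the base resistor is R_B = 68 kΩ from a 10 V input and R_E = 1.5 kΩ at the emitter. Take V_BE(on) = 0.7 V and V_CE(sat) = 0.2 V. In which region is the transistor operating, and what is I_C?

Assume active: I_B = (10 − 0.7)/(68 + 201×1.5) = 0.0252 mA, I_C = β·I_B = 5.03 mA.
Then V_CE = 14 − 5.03×1.8 − 5.06×1.5 = -2.65 V < 0.2 V — the active assumption fails.
Re-solve with V_CE = 0.2 V. KCL at the emitter: V_E/R_E = (V_BB−0.7−V_E)/R_B + (V_CC−0.2−V_E)/R_C, giving V_E = 6.31 V.
I_C = (V_CC − 0.2 − V_E)/R_C = (13.8 − 6.31)/1.8 = 4.16 mA.
Check: I_B = (9.3 − 6.31)/68 = 0.044 mA, and β·I_B = 8.8 mA > I_C, confirming saturation.

saturation; I_C ≈ 4.2 mA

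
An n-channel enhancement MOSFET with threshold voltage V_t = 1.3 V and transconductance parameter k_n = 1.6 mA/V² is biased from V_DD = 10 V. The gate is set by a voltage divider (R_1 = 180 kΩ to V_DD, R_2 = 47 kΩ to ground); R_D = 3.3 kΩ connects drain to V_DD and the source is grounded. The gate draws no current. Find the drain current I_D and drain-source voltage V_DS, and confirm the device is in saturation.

V_G = V_DD·R_2/(R_1+R_2) = 10×47/227 = 2.07 V. With the source grounded, V_GS = V_G = 2.07 V.
Assume saturation: I_D = (k_n/2)(V_GS − V_t)² = (1.6/2)×(2.07 − 1.3)² = 0.8×0.77² = 0.475 mA.
V_DS = V_DD − I_D·R_D = 10 − 0.475×3.3 = 8.43 V.
Saturation requires V_DS ≥ V_GS − V_t = 0.77 V; 8.43 ≥ 0.77 ✓.

I_D ≈ 0.47 mA, V_DS ≈ 8.4 V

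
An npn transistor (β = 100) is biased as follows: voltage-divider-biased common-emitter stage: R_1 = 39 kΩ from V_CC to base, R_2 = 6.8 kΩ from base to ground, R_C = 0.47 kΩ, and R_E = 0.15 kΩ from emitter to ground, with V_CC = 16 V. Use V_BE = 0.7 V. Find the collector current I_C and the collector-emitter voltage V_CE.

Thevenize the base divider: V_Th = V_CC·R_2/(R_1+R_2) = 16×6.8/45.8 = 2.38 V, R_Th = R_1‖R_2 = 5.79 kΩ.
Base-emitter loop: V_Th = I_B·R_Th + V_BE + (β+1)I_B·R_E, so I_B = (2.38 − 0.7) / (5.79 + 101×0.15) = 0.08 mA.
I_C = β·I_B = 100×0.08 = 8 mA, and I_E = (β+1)I_B = 8.08 mA.
V_CE = V_CC − I_C·R_C − I_E·R_E = 16 − 8×0.47 − 8.08×0.15 = 11 V.
V_CE = 11 V > 0.2 V confirms active-region operation.

I_C ≈ 8 mA, V_CE ≈ 11 V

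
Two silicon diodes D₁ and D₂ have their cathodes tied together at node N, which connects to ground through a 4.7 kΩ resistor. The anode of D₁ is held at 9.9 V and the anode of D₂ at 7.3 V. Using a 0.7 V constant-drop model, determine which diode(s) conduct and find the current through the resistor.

Assume both conduct. Then node N would need to be at both 9.9−0.7 = 9.2 V and 7.3−0.7 = 6.6 V, which is impossible.
Assume only D₁ conducts: V_N = 9.9 − 0.7 = 9.2 V, so I_R = 9.2/4.7 = 1.96 mA.
Check D₂: its anode-to-cathode voltage is 7.3 − 9.2 = -1.9 V < 0.7 V, so it is off. The assumption is consistent.

Only D₁ conducts; I_R ≈ 2 mA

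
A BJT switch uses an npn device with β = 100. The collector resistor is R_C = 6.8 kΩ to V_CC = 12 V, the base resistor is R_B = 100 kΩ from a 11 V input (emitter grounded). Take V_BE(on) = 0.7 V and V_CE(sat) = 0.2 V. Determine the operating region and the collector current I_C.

saturation; I_C ≈ 1.7 mA

Assume active: I_B = (11 − 0.7)/100 = 0.103 mA, giving I_C = β·I_B = 10.3 mA.
But then V_CE = 12 − 10.3×6.8 = -58 V < V_CE(sat) = 0.2 V — impossible in the active region.
So the transistor is saturated. With V_CE = 0.2 V, I_C = (V_CC − 0.2)/R_C = 11.8/6.8 = 1.74 mA.
Check: β·I_B = 10.3 mA > I_C = 1.74 mA, confirming saturation.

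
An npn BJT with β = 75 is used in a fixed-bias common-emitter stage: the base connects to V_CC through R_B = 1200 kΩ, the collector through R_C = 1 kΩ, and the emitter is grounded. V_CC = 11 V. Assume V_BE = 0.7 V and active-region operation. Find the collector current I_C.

Base loop: V_CC = I_B·R_B + V_BE, so I_B = (11 − 0.7)/1200 kΩ = 0.00858 mA.
In the active region I_C = β·I_B = 75 × 0.00858 = 0.644 mA.
Collector loop: V_CE = V_CC − I_C·R_C = 11 − 0.644×1 = 10.4 V.
Since V_CE = 10.4 V > V_CE(sat) ≈ 0.2 V, the transistor is in the active region as assumed.

I_C ≈ 0.64 mA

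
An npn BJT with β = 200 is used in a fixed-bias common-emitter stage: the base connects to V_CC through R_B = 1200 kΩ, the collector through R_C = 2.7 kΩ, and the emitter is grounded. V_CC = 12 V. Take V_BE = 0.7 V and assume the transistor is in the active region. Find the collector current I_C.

I_C ≈ 1.9 mA

Base loop: V_CC = I_B·R_B + V_BE, so I_B = (12 − 0.7)/1200 kΩ = 0.00942 mA.
In the active region I_C = β·I_B = 200 × 0.00942 = 1.88 mA.
Collector loop: V_CE = V_CC − I_C·R_C = 12 − 1.88×2.7 = 6.92 V.
Since V_CE = 6.92 V > V_CE(sat) ≈ 0.2 V, the transistor is in the active region as assumed.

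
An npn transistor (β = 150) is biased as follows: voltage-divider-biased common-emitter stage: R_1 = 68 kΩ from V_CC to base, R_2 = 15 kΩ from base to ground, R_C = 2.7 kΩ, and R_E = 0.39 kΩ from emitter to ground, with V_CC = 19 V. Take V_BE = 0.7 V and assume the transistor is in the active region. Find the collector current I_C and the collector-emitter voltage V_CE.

I_C ≈ 5.8 mA, V_CE ≈ 1.2 V

Thevenize the base divider: V_Th = V_CC·R_2/(R_1+R_2) = 19×15/83 = 3.43 V, R_Th = R_1‖R_2 = 12.3 kΩ.
Base-emitter loop: V_Th = I_B·R_Th + V_BE + (β+1)I_B·R_E, so I_B = (3.43 − 0.7) / (12.3 + 151×0.39) = 0.0384 mA.
I_C = β·I_B = 150×0.0384 = 5.76 mA, and I_E = (β+1)I_B = 5.8 mA.
V_CE = V_CC − I_C·R_C − I_E·R_E = 19 − 5.76×2.7 − 5.8×0.39 = 1.18 V.
V_CE = 1.18 V > 0.2 V confirms active-region operation.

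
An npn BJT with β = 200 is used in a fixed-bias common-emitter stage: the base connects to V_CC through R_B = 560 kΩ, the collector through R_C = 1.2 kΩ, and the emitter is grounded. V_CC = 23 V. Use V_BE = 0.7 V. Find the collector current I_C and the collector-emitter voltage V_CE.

I_C ≈ 8 mA, V_CE ≈ 13 V

Base loop: V_CC = I_B·R_B + V_BE, so I_B = (23 − 0.7)/560 kΩ = 0.0398 mA.
In the active region I_C = β·I_B = 200 × 0.0398 = 7.96 mA.
Collector loop: V_CE = V_CC − I_C·R_C = 23 − 7.96×1.2 = 13.4 V.
Since V_CE = 13.4 V > V_CE(sat) ≈ 0.2 V, the transistor is in the active region as assumed.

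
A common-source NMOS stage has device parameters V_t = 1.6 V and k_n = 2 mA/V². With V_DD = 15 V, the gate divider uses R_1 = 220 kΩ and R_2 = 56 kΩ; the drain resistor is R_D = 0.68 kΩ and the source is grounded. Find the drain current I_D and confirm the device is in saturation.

V_G = V_DD·R_2/(R_1+R_2) = 15×56/276 = 3.04 V. With the source grounded, V_GS = V_G = 3.04 V.
Assume saturation: I_D = (k_n/2)(V_GS − V_t)² = (2/2)×(3.04 − 1.6)² = 1×1.44² = 2.08 mA.
V_DS = V_DD − I_D·R_D = 15 − 2.08×0.68 = 13.6 V.
Saturation requires V_DS ≥ V_GS − V_t = 1.44 V; 13.6 ≥ 1.44 ✓.

I_D ≈ 2.1 mA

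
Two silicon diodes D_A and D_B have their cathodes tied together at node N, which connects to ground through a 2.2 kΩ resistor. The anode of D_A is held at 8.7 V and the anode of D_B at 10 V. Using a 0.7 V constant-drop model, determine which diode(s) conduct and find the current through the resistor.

Only D_B conducts; I_R ≈ 4.2 mA

Assume both conduct. Then node N would need to be at both 8.7−0.7 = 8 V and 10−0.7 = 9.3 V, which is impossible.
Assume only D_B conducts: V_N = 10 − 0.7 = 9.3 V, so I_R = 9.3/2.2 = 4.23 mA.
Check D_A: its anode-to-cathode voltage is 8.7 − 9.3 = -0.6 V < 0.7 V, so it is off. The assumption is consistent.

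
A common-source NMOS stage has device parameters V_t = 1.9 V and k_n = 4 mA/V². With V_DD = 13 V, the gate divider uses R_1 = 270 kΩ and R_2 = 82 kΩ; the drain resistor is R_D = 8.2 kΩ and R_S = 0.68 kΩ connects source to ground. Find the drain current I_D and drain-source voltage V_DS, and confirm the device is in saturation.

V_G = V_DD·R_2/(R_1+R_2) = 13×82/352 = 3.03 V.
Assume saturation: I_D = (k_n/2)(V_GS − V_t)² with V_GS = V_G − I_D·R_S = 3.03 − 0.68·I_D.
Substituting gives 0.925·I_D² − 4.07·I_D + 2.55 = 0, with roots I_D = 0.756 or 3.64 mA.
The root I_D = 3.64 mA gives V_GS = 0.55 V ≤ V_t, so take I_D = 0.756 mA.
Then V_GS = 2.51 V and V_DS = V_DD − I_D(R_D+R_S) = 13 − 0.756×8.88 = 6.29 V.
Saturation requires V_DS ≥ V_GS − V_t = 0.615 V; 6.29 ≥ 0.615 ✓.

I_D ≈ 0.76 mA, V_DS ≈ 6.3 V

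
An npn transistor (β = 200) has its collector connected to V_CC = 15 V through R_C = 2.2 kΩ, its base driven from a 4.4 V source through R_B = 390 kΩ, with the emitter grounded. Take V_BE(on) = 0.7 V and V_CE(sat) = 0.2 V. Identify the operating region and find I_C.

Assume active. Base-emitter loop: I_B = (V_BB − V_BE)/R_B = (4.4 − 0.7)/390 = 0.00949 mA.
I_C = β·I_B = 200×0.00949 = 1.9 mA.
V_CE = V_CC − I_C·R_C = 15 − 1.9×2.2 = 10.8 V > V_CE(sat), so the active-region assumption holds.

active; I_C ≈ 1.9 mA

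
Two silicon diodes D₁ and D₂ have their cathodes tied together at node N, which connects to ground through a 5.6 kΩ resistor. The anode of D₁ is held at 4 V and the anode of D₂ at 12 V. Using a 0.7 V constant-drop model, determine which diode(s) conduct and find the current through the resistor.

Assume both conduct. Then node N would need to be at both 4−0.7 = 3.3 V and 12−0.7 = 11.3 V, which is impossible.
Assume only D₂ conducts: V_N = 12 − 0.7 = 11.3 V, so I_R = 11.3/5.6 = 2.02 mA.
Check D₁: its anode-to-cathode voltage is 4 − 11.3 = -7.3 V < 0.7 V, so it is off. The assumption is consistent.

Only D₂ conducts; I_R ≈ 2 mA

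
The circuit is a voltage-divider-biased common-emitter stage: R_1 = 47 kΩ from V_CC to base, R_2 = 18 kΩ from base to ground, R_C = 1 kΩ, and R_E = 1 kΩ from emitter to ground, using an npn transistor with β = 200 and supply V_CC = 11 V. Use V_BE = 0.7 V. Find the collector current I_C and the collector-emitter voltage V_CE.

Thevenize the base divider: V_Th = V_CC·R_2/(R_1+R_2) = 11×18/65 = 3.05 V, R_Th = R_1‖R_2 = 13 kΩ.
Base-emitter loop: V_Th = I_B·R_Th + V_BE + (β+1)I_B·R_E, so I_B = (3.05 − 0.7) / (13 + 201×1) = 0.011 mA.
I_C = β·I_B = 200×0.011 = 2.19 mA, and I_E = (β+1)I_B = 2.2 mA.
V_CE = V_CC − I_C·R_C − I_E·R_E = 11 − 2.19×1 − 2.2×1 = 6.6 V.
V_CE = 6.6 V > 0.2 V confirms active-region operation.

I_C ≈ 2.2 mA, V_CE ≈ 6.6 V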